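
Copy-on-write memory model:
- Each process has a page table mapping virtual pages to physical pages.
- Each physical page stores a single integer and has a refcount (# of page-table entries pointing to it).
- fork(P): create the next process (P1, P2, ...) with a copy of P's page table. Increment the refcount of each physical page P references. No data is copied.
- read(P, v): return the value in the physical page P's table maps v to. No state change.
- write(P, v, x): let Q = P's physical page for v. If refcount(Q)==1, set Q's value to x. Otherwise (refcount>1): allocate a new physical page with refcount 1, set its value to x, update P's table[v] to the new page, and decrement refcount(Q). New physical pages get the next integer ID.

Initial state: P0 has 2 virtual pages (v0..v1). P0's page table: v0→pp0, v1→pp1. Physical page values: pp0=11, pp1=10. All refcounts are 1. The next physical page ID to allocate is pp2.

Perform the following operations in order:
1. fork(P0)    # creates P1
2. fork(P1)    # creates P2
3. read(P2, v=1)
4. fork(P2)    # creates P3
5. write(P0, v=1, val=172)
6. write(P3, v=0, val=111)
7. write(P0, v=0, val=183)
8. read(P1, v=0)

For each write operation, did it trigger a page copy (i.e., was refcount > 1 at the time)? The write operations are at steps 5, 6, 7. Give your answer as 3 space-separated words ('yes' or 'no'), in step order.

Op 1: fork(P0) -> P1. 2 ppages; refcounts: pp0:2 pp1:2
Op 2: fork(P1) -> P2. 2 ppages; refcounts: pp0:3 pp1:3
Op 3: read(P2, v1) -> 10. No state change.
Op 4: fork(P2) -> P3. 2 ppages; refcounts: pp0:4 pp1:4
Op 5: write(P0, v1, 172). refcount(pp1)=4>1 -> COPY to pp2. 3 ppages; refcounts: pp0:4 pp1:3 pp2:1
Op 6: write(P3, v0, 111). refcount(pp0)=4>1 -> COPY to pp3. 4 ppages; refcounts: pp0:3 pp1:3 pp2:1 pp3:1
Op 7: write(P0, v0, 183). refcount(pp0)=3>1 -> COPY to pp4. 5 ppages; refcounts: pp0:2 pp1:3 pp2:1 pp3:1 pp4:1
Op 8: read(P1, v0) -> 11. No state change.

yes yes yes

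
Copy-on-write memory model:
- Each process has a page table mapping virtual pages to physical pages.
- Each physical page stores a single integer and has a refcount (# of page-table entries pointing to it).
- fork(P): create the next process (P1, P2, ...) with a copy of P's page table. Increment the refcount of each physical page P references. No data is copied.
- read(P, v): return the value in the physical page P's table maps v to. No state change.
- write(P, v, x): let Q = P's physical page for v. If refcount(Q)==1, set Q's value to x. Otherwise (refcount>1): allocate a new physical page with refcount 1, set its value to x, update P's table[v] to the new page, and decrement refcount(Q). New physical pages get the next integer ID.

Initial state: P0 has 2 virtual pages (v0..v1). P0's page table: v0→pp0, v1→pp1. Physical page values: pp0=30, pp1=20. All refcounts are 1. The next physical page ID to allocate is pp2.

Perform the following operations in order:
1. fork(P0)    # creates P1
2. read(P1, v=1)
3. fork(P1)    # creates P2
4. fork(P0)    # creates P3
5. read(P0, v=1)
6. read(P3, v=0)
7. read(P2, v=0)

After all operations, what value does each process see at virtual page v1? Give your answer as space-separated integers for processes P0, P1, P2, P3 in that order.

Answer: 20 20 20 20

Derivation:
Op 1: fork(P0) -> P1. 2 ppages; refcounts: pp0:2 pp1:2
Op 2: read(P1, v1) -> 20. No state change.
Op 3: fork(P1) -> P2. 2 ppages; refcounts: pp0:3 pp1:3
Op 4: fork(P0) -> P3. 2 ppages; refcounts: pp0:4 pp1:4
Op 5: read(P0, v1) -> 20. No state change.
Op 6: read(P3, v0) -> 30. No state change.
Op 7: read(P2, v0) -> 30. No state change.
P0: v1 -> pp1 = 20
P1: v1 -> pp1 = 20
P2: v1 -> pp1 = 20
P3: v1 -> pp1 = 20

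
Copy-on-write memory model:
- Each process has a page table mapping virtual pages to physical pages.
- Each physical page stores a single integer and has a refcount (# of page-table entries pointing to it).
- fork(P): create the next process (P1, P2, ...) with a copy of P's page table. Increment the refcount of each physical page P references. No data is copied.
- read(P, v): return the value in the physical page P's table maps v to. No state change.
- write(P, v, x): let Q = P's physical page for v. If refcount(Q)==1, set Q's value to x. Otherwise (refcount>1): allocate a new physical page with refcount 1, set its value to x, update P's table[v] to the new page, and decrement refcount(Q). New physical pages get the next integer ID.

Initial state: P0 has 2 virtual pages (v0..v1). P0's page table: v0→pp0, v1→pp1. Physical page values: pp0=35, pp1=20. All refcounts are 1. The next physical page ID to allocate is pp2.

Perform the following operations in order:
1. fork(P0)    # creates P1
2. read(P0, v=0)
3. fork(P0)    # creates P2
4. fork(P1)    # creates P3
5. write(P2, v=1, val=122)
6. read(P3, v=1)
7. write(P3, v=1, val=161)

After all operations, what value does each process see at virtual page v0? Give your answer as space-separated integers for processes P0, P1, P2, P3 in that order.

Answer: 35 35 35 35

Derivation:
Op 1: fork(P0) -> P1. 2 ppages; refcounts: pp0:2 pp1:2
Op 2: read(P0, v0) -> 35. No state change.
Op 3: fork(P0) -> P2. 2 ppages; refcounts: pp0:3 pp1:3
Op 4: fork(P1) -> P3. 2 ppages; refcounts: pp0:4 pp1:4
Op 5: write(P2, v1, 122). refcount(pp1)=4>1 -> COPY to pp2. 3 ppages; refcounts: pp0:4 pp1:3 pp2:1
Op 6: read(P3, v1) -> 20. No state change.
Op 7: write(P3, v1, 161). refcount(pp1)=3>1 -> COPY to pp3. 4 ppages; refcounts: pp0:4 pp1:2 pp2:1 pp3:1
P0: v0 -> pp0 = 35
P1: v0 -> pp0 = 35
P2: v0 -> pp0 = 35
P3: v0 -> pp0 = 35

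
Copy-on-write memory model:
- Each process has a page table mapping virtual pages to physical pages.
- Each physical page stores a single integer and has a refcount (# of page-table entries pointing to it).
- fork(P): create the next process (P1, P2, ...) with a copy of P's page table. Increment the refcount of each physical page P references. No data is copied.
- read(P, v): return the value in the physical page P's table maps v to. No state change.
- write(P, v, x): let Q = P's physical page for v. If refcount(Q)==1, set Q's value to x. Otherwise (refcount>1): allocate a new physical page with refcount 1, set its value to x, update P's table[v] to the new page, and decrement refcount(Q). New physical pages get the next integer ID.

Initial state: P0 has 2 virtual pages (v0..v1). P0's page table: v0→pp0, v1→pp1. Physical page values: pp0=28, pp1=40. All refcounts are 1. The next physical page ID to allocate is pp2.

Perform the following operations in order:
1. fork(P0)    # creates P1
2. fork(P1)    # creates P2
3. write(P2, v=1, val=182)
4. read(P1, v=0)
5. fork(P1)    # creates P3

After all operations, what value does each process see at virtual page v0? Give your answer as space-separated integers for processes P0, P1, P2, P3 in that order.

Op 1: fork(P0) -> P1. 2 ppages; refcounts: pp0:2 pp1:2
Op 2: fork(P1) -> P2. 2 ppages; refcounts: pp0:3 pp1:3
Op 3: write(P2, v1, 182). refcount(pp1)=3>1 -> COPY to pp2. 3 ppages; refcounts: pp0:3 pp1:2 pp2:1
Op 4: read(P1, v0) -> 28. No state change.
Op 5: fork(P1) -> P3. 3 ppages; refcounts: pp0:4 pp1:3 pp2:1
P0: v0 -> pp0 = 28
P1: v0 -> pp0 = 28
P2: v0 -> pp0 = 28
P3: v0 -> pp0 = 28

Answer: 28 28 28 28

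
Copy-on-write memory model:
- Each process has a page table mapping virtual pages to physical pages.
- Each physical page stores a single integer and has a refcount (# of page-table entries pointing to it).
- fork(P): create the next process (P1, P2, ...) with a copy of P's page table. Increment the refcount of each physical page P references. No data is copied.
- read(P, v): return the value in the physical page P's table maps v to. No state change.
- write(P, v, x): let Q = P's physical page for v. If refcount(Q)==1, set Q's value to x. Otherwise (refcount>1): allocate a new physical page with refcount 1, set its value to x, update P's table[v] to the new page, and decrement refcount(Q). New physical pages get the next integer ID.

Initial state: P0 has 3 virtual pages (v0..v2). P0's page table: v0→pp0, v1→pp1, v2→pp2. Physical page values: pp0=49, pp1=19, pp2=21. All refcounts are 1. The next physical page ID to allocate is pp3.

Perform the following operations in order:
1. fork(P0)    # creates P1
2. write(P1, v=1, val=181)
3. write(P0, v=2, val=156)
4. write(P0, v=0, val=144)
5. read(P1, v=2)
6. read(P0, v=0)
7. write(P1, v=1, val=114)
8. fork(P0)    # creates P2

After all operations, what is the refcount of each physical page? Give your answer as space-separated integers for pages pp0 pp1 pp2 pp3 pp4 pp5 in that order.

Op 1: fork(P0) -> P1. 3 ppages; refcounts: pp0:2 pp1:2 pp2:2
Op 2: write(P1, v1, 181). refcount(pp1)=2>1 -> COPY to pp3. 4 ppages; refcounts: pp0:2 pp1:1 pp2:2 pp3:1
Op 3: write(P0, v2, 156). refcount(pp2)=2>1 -> COPY to pp4. 5 ppages; refcounts: pp0:2 pp1:1 pp2:1 pp3:1 pp4:1
Op 4: write(P0, v0, 144). refcount(pp0)=2>1 -> COPY to pp5. 6 ppages; refcounts: pp0:1 pp1:1 pp2:1 pp3:1 pp4:1 pp5:1
Op 5: read(P1, v2) -> 21. No state change.
Op 6: read(P0, v0) -> 144. No state change.
Op 7: write(P1, v1, 114). refcount(pp3)=1 -> write in place. 6 ppages; refcounts: pp0:1 pp1:1 pp2:1 pp3:1 pp4:1 pp5:1
Op 8: fork(P0) -> P2. 6 ppages; refcounts: pp0:1 pp1:2 pp2:1 pp3:1 pp4:2 pp5:2

Answer: 1 2 1 1 2 2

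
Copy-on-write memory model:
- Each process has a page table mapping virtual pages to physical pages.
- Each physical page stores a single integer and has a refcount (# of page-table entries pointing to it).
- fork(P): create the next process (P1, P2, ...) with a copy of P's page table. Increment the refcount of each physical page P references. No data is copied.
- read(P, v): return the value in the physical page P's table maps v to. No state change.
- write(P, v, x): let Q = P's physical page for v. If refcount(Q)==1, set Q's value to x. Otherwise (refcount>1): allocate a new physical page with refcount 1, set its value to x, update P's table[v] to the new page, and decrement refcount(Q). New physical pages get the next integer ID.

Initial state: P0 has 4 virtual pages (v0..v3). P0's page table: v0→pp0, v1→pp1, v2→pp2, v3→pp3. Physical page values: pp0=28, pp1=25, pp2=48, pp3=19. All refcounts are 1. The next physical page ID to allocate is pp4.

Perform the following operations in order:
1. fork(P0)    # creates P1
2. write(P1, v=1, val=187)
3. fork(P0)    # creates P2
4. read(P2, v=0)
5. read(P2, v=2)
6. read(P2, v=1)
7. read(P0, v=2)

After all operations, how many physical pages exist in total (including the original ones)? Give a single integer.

Answer: 5

Derivation:
Op 1: fork(P0) -> P1. 4 ppages; refcounts: pp0:2 pp1:2 pp2:2 pp3:2
Op 2: write(P1, v1, 187). refcount(pp1)=2>1 -> COPY to pp4. 5 ppages; refcounts: pp0:2 pp1:1 pp2:2 pp3:2 pp4:1
Op 3: fork(P0) -> P2. 5 ppages; refcounts: pp0:3 pp1:2 pp2:3 pp3:3 pp4:1
Op 4: read(P2, v0) -> 28. No state change.
Op 5: read(P2, v2) -> 48. No state change.
Op 6: read(P2, v1) -> 25. No state change.
Op 7: read(P0, v2) -> 48. No state change.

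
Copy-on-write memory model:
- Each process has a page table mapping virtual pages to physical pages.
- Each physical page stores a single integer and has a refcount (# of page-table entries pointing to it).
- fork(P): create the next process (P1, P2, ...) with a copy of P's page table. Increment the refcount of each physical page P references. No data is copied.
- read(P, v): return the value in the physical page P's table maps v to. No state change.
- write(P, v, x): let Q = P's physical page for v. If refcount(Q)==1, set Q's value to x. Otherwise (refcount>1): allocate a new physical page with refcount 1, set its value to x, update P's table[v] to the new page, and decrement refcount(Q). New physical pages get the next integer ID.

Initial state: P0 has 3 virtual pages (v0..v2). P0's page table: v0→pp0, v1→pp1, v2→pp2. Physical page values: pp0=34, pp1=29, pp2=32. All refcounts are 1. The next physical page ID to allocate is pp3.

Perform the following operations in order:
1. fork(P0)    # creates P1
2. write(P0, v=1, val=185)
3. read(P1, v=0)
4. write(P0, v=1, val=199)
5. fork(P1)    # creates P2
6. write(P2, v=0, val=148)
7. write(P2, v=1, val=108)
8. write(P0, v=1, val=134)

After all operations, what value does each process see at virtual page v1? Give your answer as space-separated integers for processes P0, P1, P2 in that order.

Op 1: fork(P0) -> P1. 3 ppages; refcounts: pp0:2 pp1:2 pp2:2
Op 2: write(P0, v1, 185). refcount(pp1)=2>1 -> COPY to pp3. 4 ppages; refcounts: pp0:2 pp1:1 pp2:2 pp3:1
Op 3: read(P1, v0) -> 34. No state change.
Op 4: write(P0, v1, 199). refcount(pp3)=1 -> write in place. 4 ppages; refcounts: pp0:2 pp1:1 pp2:2 pp3:1
Op 5: fork(P1) -> P2. 4 ppages; refcounts: pp0:3 pp1:2 pp2:3 pp3:1
Op 6: write(P2, v0, 148). refcount(pp0)=3>1 -> COPY to pp4. 5 ppages; refcounts: pp0:2 pp1:2 pp2:3 pp3:1 pp4:1
Op 7: write(P2, v1, 108). refcount(pp1)=2>1 -> COPY to pp5. 6 ppages; refcounts: pp0:2 pp1:1 pp2:3 pp3:1 pp4:1 pp5:1
Op 8: write(P0, v1, 134). refcount(pp3)=1 -> write in place. 6 ppages; refcounts: pp0:2 pp1:1 pp2:3 pp3:1 pp4:1 pp5:1
P0: v1 -> pp3 = 134
P1: v1 -> pp1 = 29
P2: v1 -> pp5 = 108

Answer: 134 29 108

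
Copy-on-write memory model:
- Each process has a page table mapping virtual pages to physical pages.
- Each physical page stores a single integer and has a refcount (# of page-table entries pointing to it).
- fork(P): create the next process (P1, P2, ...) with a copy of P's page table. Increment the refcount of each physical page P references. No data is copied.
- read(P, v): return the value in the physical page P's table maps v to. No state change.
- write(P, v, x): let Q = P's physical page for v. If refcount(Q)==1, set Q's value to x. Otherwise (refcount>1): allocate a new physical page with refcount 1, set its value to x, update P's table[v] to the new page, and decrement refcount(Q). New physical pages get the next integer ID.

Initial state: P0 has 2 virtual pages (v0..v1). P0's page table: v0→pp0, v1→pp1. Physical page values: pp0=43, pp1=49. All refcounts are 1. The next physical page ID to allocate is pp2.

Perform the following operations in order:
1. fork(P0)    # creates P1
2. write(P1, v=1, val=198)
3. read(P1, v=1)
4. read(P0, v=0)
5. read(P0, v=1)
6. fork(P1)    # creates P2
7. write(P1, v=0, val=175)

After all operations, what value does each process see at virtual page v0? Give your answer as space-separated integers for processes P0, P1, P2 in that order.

Op 1: fork(P0) -> P1. 2 ppages; refcounts: pp0:2 pp1:2
Op 2: write(P1, v1, 198). refcount(pp1)=2>1 -> COPY to pp2. 3 ppages; refcounts: pp0:2 pp1:1 pp2:1
Op 3: read(P1, v1) -> 198. No state change.
Op 4: read(P0, v0) -> 43. No state change.
Op 5: read(P0, v1) -> 49. No state change.
Op 6: fork(P1) -> P2. 3 ppages; refcounts: pp0:3 pp1:1 pp2:2
Op 7: write(P1, v0, 175). refcount(pp0)=3>1 -> COPY to pp3. 4 ppages; refcounts: pp0:2 pp1:1 pp2:2 pp3:1
P0: v0 -> pp0 = 43
P1: v0 -> pp3 = 175
P2: v0 -> pp0 = 43

Answer: 43 175 43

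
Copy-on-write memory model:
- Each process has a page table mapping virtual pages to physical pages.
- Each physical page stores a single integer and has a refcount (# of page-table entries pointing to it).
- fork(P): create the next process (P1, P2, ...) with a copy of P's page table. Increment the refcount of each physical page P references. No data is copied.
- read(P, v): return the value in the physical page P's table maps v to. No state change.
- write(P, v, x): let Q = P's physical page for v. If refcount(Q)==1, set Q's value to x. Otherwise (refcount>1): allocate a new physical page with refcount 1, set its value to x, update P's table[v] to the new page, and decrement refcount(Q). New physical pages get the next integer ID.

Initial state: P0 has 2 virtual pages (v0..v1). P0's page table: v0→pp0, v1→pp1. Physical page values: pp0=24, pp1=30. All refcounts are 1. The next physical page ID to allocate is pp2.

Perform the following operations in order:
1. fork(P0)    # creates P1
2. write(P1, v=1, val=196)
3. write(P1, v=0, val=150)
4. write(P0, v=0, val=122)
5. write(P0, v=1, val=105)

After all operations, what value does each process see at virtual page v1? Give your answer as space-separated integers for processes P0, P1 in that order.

Op 1: fork(P0) -> P1. 2 ppages; refcounts: pp0:2 pp1:2
Op 2: write(P1, v1, 196). refcount(pp1)=2>1 -> COPY to pp2. 3 ppages; refcounts: pp0:2 pp1:1 pp2:1
Op 3: write(P1, v0, 150). refcount(pp0)=2>1 -> COPY to pp3. 4 ppages; refcounts: pp0:1 pp1:1 pp2:1 pp3:1
Op 4: write(P0, v0, 122). refcount(pp0)=1 -> write in place. 4 ppages; refcounts: pp0:1 pp1:1 pp2:1 pp3:1
Op 5: write(P0, v1, 105). refcount(pp1)=1 -> write in place. 4 ppages; refcounts: pp0:1 pp1:1 pp2:1 pp3:1
P0: v1 -> pp1 = 105
P1: v1 -> pp2 = 196

Answer: 105 196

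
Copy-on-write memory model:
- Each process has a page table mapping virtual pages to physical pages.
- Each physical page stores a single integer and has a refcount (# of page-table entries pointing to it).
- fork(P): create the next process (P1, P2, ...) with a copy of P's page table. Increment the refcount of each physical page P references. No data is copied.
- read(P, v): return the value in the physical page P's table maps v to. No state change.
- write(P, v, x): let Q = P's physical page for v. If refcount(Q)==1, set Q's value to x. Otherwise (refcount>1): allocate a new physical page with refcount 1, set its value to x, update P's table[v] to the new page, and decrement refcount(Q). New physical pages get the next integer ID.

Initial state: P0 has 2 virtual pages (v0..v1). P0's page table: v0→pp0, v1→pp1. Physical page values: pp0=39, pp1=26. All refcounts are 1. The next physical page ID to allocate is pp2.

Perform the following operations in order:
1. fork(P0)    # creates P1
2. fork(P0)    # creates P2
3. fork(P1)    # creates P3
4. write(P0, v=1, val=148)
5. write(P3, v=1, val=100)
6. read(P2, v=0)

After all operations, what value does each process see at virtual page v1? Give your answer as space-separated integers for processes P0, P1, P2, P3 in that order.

Answer: 148 26 26 100

Derivation:
Op 1: fork(P0) -> P1. 2 ppages; refcounts: pp0:2 pp1:2
Op 2: fork(P0) -> P2. 2 ppages; refcounts: pp0:3 pp1:3
Op 3: fork(P1) -> P3. 2 ppages; refcounts: pp0:4 pp1:4
Op 4: write(P0, v1, 148). refcount(pp1)=4>1 -> COPY to pp2. 3 ppages; refcounts: pp0:4 pp1:3 pp2:1
Op 5: write(P3, v1, 100). refcount(pp1)=3>1 -> COPY to pp3. 4 ppages; refcounts: pp0:4 pp1:2 pp2:1 pp3:1
Op 6: read(P2, v0) -> 39. No state change.
P0: v1 -> pp2 = 148
P1: v1 -> pp1 = 26
P2: v1 -> pp1 = 26
P3: v1 -> pp3 = 100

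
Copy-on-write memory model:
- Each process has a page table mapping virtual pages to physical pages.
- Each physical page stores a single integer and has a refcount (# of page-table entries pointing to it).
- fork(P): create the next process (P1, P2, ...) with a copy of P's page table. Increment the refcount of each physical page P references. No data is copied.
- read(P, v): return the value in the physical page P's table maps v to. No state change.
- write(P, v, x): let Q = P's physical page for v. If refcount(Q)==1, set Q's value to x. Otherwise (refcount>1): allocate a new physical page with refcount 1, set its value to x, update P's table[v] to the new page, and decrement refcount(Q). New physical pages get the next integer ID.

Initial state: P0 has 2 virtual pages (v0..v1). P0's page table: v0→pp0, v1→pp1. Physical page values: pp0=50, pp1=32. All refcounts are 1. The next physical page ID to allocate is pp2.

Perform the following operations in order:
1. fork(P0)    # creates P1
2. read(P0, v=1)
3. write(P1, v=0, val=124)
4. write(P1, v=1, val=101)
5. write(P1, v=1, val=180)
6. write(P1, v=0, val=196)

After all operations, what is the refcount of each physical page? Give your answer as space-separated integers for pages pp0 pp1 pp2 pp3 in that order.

Answer: 1 1 1 1

Derivation:
Op 1: fork(P0) -> P1. 2 ppages; refcounts: pp0:2 pp1:2
Op 2: read(P0, v1) -> 32. No state change.
Op 3: write(P1, v0, 124). refcount(pp0)=2>1 -> COPY to pp2. 3 ppages; refcounts: pp0:1 pp1:2 pp2:1
Op 4: write(P1, v1, 101). refcount(pp1)=2>1 -> COPY to pp3. 4 ppages; refcounts: pp0:1 pp1:1 pp2:1 pp3:1
Op 5: write(P1, v1, 180). refcount(pp3)=1 -> write in place. 4 ppages; refcounts: pp0:1 pp1:1 pp2:1 pp3:1
Op 6: write(P1, v0, 196). refcount(pp2)=1 -> write in place. 4 ppages; refcounts: pp0:1 pp1:1 pp2:1 pp3:1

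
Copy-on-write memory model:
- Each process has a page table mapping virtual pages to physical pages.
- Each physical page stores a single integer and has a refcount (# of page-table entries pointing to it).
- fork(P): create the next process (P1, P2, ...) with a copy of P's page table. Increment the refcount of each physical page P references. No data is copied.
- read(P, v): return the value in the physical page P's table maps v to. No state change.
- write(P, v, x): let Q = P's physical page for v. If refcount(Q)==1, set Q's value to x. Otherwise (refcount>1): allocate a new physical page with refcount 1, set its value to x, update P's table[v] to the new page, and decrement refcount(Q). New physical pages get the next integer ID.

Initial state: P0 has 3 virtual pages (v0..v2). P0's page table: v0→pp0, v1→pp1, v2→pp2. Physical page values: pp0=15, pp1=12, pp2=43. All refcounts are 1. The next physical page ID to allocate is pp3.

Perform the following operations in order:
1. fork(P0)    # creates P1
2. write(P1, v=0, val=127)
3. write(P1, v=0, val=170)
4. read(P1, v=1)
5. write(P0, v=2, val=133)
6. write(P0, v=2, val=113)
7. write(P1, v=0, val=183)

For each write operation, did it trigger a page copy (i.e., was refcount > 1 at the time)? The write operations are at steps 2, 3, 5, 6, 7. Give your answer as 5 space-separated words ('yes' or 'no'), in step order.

Op 1: fork(P0) -> P1. 3 ppages; refcounts: pp0:2 pp1:2 pp2:2
Op 2: write(P1, v0, 127). refcount(pp0)=2>1 -> COPY to pp3. 4 ppages; refcounts: pp0:1 pp1:2 pp2:2 pp3:1
Op 3: write(P1, v0, 170). refcount(pp3)=1 -> write in place. 4 ppages; refcounts: pp0:1 pp1:2 pp2:2 pp3:1
Op 4: read(P1, v1) -> 12. No state change.
Op 5: write(P0, v2, 133). refcount(pp2)=2>1 -> COPY to pp4. 5 ppages; refcounts: pp0:1 pp1:2 pp2:1 pp3:1 pp4:1
Op 6: write(P0, v2, 113). refcount(pp4)=1 -> write in place. 5 ppages; refcounts: pp0:1 pp1:2 pp2:1 pp3:1 pp4:1
Op 7: write(P1, v0, 183). refcount(pp3)=1 -> write in place. 5 ppages; refcounts: pp0:1 pp1:2 pp2:1 pp3:1 pp4:1

yes no yes no no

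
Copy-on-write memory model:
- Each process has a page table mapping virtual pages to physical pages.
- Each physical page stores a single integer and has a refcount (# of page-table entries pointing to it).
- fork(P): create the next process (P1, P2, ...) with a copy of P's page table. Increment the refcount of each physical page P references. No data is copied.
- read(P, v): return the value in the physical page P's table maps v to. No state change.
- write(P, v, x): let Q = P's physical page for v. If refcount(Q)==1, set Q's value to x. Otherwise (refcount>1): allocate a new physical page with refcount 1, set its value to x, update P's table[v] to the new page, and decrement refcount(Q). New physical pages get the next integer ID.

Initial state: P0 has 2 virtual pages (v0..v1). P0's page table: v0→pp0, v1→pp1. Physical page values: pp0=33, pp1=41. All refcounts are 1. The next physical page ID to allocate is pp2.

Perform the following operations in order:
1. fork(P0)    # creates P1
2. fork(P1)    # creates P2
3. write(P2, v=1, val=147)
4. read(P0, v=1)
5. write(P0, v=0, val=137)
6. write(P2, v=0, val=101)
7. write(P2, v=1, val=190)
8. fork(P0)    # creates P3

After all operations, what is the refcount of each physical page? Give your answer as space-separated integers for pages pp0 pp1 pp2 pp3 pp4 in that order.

Answer: 1 3 1 2 1

Derivation:
Op 1: fork(P0) -> P1. 2 ppages; refcounts: pp0:2 pp1:2
Op 2: fork(P1) -> P2. 2 ppages; refcounts: pp0:3 pp1:3
Op 3: write(P2, v1, 147). refcount(pp1)=3>1 -> COPY to pp2. 3 ppages; refcounts: pp0:3 pp1:2 pp2:1
Op 4: read(P0, v1) -> 41. No state change.
Op 5: write(P0, v0, 137). refcount(pp0)=3>1 -> COPY to pp3. 4 ppages; refcounts: pp0:2 pp1:2 pp2:1 pp3:1
Op 6: write(P2, v0, 101). refcount(pp0)=2>1 -> COPY to pp4. 5 ppages; refcounts: pp0:1 pp1:2 pp2:1 pp3:1 pp4:1
Op 7: write(P2, v1, 190). refcount(pp2)=1 -> write in place. 5 ppages; refcounts: pp0:1 pp1:2 pp2:1 pp3:1 pp4:1
Op 8: fork(P0) -> P3. 5 ppages; refcounts: pp0:1 pp1:3 pp2:1 pp3:2 pp4:1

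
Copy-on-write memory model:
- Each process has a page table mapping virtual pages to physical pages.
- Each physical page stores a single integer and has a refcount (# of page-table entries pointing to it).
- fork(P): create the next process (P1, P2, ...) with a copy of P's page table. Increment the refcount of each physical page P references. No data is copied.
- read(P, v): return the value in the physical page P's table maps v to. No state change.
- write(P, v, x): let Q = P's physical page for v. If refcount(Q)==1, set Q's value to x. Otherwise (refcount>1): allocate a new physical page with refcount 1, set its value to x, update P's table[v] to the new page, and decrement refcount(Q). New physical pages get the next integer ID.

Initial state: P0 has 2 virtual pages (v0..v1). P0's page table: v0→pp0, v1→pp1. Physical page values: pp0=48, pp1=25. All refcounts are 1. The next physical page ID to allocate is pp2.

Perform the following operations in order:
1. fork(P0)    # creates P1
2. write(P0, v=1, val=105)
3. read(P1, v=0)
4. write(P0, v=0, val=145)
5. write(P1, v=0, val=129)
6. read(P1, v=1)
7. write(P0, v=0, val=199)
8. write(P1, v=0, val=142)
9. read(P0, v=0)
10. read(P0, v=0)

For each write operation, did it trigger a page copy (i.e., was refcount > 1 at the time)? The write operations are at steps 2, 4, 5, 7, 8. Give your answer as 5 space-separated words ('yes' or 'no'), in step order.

Op 1: fork(P0) -> P1. 2 ppages; refcounts: pp0:2 pp1:2
Op 2: write(P0, v1, 105). refcount(pp1)=2>1 -> COPY to pp2. 3 ppages; refcounts: pp0:2 pp1:1 pp2:1
Op 3: read(P1, v0) -> 48. No state change.
Op 4: write(P0, v0, 145). refcount(pp0)=2>1 -> COPY to pp3. 4 ppages; refcounts: pp0:1 pp1:1 pp2:1 pp3:1
Op 5: write(P1, v0, 129). refcount(pp0)=1 -> write in place. 4 ppages; refcounts: pp0:1 pp1:1 pp2:1 pp3:1
Op 6: read(P1, v1) -> 25. No state change.
Op 7: write(P0, v0, 199). refcount(pp3)=1 -> write in place. 4 ppages; refcounts: pp0:1 pp1:1 pp2:1 pp3:1
Op 8: write(P1, v0, 142). refcount(pp0)=1 -> write in place. 4 ppages; refcounts: pp0:1 pp1:1 pp2:1 pp3:1
Op 9: read(P0, v0) -> 199. No state change.
Op 10: read(P0, v0) -> 199. No state change.

yes yes no no no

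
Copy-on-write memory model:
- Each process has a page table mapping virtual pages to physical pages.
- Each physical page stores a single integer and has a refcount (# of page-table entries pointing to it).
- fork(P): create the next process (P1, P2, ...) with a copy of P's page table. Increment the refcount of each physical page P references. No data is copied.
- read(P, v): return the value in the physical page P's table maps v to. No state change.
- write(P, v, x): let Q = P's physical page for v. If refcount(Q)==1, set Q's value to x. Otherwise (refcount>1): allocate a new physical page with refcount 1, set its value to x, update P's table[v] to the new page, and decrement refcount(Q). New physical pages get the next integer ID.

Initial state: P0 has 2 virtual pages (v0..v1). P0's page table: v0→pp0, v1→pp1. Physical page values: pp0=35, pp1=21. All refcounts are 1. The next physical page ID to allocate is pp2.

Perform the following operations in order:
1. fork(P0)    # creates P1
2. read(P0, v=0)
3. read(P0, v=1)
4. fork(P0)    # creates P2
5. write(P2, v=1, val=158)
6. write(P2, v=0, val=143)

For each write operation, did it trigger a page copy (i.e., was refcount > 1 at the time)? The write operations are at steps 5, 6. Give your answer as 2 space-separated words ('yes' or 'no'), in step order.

Op 1: fork(P0) -> P1. 2 ppages; refcounts: pp0:2 pp1:2
Op 2: read(P0, v0) -> 35. No state change.
Op 3: read(P0, v1) -> 21. No state change.
Op 4: fork(P0) -> P2. 2 ppages; refcounts: pp0:3 pp1:3
Op 5: write(P2, v1, 158). refcount(pp1)=3>1 -> COPY to pp2. 3 ppages; refcounts: pp0:3 pp1:2 pp2:1
Op 6: write(P2, v0, 143). refcount(pp0)=3>1 -> COPY to pp3. 4 ppages; refcounts: pp0:2 pp1:2 pp2:1 pp3:1

yes yes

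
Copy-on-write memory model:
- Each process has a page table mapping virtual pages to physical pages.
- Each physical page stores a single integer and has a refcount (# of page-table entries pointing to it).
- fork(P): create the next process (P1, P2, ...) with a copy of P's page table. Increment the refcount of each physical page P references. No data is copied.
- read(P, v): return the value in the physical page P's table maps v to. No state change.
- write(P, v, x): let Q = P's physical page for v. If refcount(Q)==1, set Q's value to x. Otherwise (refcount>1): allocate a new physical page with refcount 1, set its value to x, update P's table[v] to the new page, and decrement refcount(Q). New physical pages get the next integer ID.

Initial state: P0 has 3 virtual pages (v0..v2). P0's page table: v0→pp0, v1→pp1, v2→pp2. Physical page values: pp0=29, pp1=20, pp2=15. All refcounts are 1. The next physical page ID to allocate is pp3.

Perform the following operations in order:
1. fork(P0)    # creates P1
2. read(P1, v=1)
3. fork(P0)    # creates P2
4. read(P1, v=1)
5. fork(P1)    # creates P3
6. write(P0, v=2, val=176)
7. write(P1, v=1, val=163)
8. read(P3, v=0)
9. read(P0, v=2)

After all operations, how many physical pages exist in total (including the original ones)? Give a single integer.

Op 1: fork(P0) -> P1. 3 ppages; refcounts: pp0:2 pp1:2 pp2:2
Op 2: read(P1, v1) -> 20. No state change.
Op 3: fork(P0) -> P2. 3 ppages; refcounts: pp0:3 pp1:3 pp2:3
Op 4: read(P1, v1) -> 20. No state change.
Op 5: fork(P1) -> P3. 3 ppages; refcounts: pp0:4 pp1:4 pp2:4
Op 6: write(P0, v2, 176). refcount(pp2)=4>1 -> COPY to pp3. 4 ppages; refcounts: pp0:4 pp1:4 pp2:3 pp3:1
Op 7: write(P1, v1, 163). refcount(pp1)=4>1 -> COPY to pp4. 5 ppages; refcounts: pp0:4 pp1:3 pp2:3 pp3:1 pp4:1
Op 8: read(P3, v0) -> 29. No state change.
Op 9: read(P0, v2) -> 176. No state change.

Answer: 5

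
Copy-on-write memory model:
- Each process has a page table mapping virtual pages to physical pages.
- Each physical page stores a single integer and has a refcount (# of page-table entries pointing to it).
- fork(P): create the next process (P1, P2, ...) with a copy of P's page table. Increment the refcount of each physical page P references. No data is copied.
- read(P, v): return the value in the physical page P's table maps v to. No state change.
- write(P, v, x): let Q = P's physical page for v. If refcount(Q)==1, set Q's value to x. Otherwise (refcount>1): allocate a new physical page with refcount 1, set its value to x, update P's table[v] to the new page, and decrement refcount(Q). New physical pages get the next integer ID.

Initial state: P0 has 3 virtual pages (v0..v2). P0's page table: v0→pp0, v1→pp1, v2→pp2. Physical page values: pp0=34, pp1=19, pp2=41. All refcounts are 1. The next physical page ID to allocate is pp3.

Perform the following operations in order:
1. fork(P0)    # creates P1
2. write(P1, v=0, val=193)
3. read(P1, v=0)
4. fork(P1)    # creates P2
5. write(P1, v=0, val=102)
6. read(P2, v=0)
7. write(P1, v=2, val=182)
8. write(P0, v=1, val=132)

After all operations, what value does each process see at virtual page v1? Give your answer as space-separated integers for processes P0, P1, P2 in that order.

Answer: 132 19 19

Derivation:
Op 1: fork(P0) -> P1. 3 ppages; refcounts: pp0:2 pp1:2 pp2:2
Op 2: write(P1, v0, 193). refcount(pp0)=2>1 -> COPY to pp3. 4 ppages; refcounts: pp0:1 pp1:2 pp2:2 pp3:1
Op 3: read(P1, v0) -> 193. No state change.
Op 4: fork(P1) -> P2. 4 ppages; refcounts: pp0:1 pp1:3 pp2:3 pp3:2
Op 5: write(P1, v0, 102). refcount(pp3)=2>1 -> COPY to pp4. 5 ppages; refcounts: pp0:1 pp1:3 pp2:3 pp3:1 pp4:1
Op 6: read(P2, v0) -> 193. No state change.
Op 7: write(P1, v2, 182). refcount(pp2)=3>1 -> COPY to pp5. 6 ppages; refcounts: pp0:1 pp1:3 pp2:2 pp3:1 pp4:1 pp5:1
Op 8: write(P0, v1, 132). refcount(pp1)=3>1 -> COPY to pp6. 7 ppages; refcounts: pp0:1 pp1:2 pp2:2 pp3:1 pp4:1 pp5:1 pp6:1
P0: v1 -> pp6 = 132
P1: v1 -> pp1 = 19
P2: v1 -> pp1 = 19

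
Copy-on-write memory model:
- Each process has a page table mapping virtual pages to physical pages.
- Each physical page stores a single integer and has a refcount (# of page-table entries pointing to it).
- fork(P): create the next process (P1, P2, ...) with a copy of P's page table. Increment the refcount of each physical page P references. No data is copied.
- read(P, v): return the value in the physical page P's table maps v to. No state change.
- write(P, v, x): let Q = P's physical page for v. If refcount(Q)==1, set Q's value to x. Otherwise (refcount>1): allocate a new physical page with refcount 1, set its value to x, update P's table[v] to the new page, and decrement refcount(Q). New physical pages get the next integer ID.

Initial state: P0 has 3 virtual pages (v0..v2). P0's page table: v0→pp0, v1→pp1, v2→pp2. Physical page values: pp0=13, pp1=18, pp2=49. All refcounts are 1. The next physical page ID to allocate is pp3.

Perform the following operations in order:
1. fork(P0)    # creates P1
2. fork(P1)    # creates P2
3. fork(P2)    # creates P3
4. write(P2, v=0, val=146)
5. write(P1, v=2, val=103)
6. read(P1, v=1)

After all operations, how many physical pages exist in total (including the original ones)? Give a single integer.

Op 1: fork(P0) -> P1. 3 ppages; refcounts: pp0:2 pp1:2 pp2:2
Op 2: fork(P1) -> P2. 3 ppages; refcounts: pp0:3 pp1:3 pp2:3
Op 3: fork(P2) -> P3. 3 ppages; refcounts: pp0:4 pp1:4 pp2:4
Op 4: write(P2, v0, 146). refcount(pp0)=4>1 -> COPY to pp3. 4 ppages; refcounts: pp0:3 pp1:4 pp2:4 pp3:1
Op 5: write(P1, v2, 103). refcount(pp2)=4>1 -> COPY to pp4. 5 ppages; refcounts: pp0:3 pp1:4 pp2:3 pp3:1 pp4:1
Op 6: read(P1, v1) -> 18. No state change.

Answer: 5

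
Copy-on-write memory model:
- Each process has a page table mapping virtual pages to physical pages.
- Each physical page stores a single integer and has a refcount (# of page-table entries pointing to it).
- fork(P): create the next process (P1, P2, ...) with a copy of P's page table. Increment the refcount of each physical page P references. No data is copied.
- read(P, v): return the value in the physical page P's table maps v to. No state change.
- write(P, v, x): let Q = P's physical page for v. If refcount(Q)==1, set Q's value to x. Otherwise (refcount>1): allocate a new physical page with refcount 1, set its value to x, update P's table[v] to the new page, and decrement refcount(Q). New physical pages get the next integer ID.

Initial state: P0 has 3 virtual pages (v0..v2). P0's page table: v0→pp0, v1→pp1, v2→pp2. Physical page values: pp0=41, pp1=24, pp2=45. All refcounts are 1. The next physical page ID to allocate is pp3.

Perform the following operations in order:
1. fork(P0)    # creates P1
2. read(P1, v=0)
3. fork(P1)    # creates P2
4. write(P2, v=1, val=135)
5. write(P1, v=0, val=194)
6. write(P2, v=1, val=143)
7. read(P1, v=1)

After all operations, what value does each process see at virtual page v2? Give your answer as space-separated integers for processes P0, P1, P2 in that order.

Answer: 45 45 45

Derivation:
Op 1: fork(P0) -> P1. 3 ppages; refcounts: pp0:2 pp1:2 pp2:2
Op 2: read(P1, v0) -> 41. No state change.
Op 3: fork(P1) -> P2. 3 ppages; refcounts: pp0:3 pp1:3 pp2:3
Op 4: write(P2, v1, 135). refcount(pp1)=3>1 -> COPY to pp3. 4 ppages; refcounts: pp0:3 pp1:2 pp2:3 pp3:1
Op 5: write(P1, v0, 194). refcount(pp0)=3>1 -> COPY to pp4. 5 ppages; refcounts: pp0:2 pp1:2 pp2:3 pp3:1 pp4:1
Op 6: write(P2, v1, 143). refcount(pp3)=1 -> write in place. 5 ppages; refcounts: pp0:2 pp1:2 pp2:3 pp3:1 pp4:1
Op 7: read(P1, v1) -> 24. No state change.
P0: v2 -> pp2 = 45
P1: v2 -> pp2 = 45
P2: v2 -> pp2 = 45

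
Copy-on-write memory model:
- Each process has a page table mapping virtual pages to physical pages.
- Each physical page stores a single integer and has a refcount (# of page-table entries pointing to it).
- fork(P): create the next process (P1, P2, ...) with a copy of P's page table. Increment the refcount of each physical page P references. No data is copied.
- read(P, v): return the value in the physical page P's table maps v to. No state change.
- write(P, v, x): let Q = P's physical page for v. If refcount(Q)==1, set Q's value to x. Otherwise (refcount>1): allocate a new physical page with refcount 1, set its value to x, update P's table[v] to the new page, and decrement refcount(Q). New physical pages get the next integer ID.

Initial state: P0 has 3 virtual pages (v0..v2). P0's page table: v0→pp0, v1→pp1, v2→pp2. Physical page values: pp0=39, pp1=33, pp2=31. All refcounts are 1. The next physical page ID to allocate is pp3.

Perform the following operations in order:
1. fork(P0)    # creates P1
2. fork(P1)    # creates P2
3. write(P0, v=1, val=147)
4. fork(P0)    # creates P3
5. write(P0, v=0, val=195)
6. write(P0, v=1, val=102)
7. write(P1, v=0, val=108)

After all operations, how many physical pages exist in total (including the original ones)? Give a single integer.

Op 1: fork(P0) -> P1. 3 ppages; refcounts: pp0:2 pp1:2 pp2:2
Op 2: fork(P1) -> P2. 3 ppages; refcounts: pp0:3 pp1:3 pp2:3
Op 3: write(P0, v1, 147). refcount(pp1)=3>1 -> COPY to pp3. 4 ppages; refcounts: pp0:3 pp1:2 pp2:3 pp3:1
Op 4: fork(P0) -> P3. 4 ppages; refcounts: pp0:4 pp1:2 pp2:4 pp3:2
Op 5: write(P0, v0, 195). refcount(pp0)=4>1 -> COPY to pp4. 5 ppages; refcounts: pp0:3 pp1:2 pp2:4 pp3:2 pp4:1
Op 6: write(P0, v1, 102). refcount(pp3)=2>1 -> COPY to pp5. 6 ppages; refcounts: pp0:3 pp1:2 pp2:4 pp3:1 pp4:1 pp5:1
Op 7: write(P1, v0, 108). refcount(pp0)=3>1 -> COPY to pp6. 7 ppages; refcounts: pp0:2 pp1:2 pp2:4 pp3:1 pp4:1 pp5:1 pp6:1

Answer: 7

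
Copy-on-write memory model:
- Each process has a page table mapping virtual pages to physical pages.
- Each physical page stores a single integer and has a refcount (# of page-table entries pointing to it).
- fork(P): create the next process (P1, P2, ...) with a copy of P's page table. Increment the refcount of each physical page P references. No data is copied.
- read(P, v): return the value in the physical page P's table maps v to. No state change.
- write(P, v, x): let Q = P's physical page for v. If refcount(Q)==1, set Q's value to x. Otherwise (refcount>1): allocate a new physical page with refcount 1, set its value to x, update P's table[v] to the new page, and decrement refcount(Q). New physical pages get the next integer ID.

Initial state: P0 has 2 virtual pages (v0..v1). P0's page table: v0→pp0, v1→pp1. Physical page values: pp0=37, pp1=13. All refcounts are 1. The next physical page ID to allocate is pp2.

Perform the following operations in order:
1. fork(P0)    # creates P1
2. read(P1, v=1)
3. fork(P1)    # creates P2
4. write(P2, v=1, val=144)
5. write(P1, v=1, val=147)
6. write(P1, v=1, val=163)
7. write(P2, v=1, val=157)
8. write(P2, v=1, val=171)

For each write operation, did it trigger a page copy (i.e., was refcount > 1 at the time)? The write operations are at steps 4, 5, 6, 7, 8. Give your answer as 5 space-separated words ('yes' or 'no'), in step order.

Op 1: fork(P0) -> P1. 2 ppages; refcounts: pp0:2 pp1:2
Op 2: read(P1, v1) -> 13. No state change.
Op 3: fork(P1) -> P2. 2 ppages; refcounts: pp0:3 pp1:3
Op 4: write(P2, v1, 144). refcount(pp1)=3>1 -> COPY to pp2. 3 ppages; refcounts: pp0:3 pp1:2 pp2:1
Op 5: write(P1, v1, 147). refcount(pp1)=2>1 -> COPY to pp3. 4 ppages; refcounts: pp0:3 pp1:1 pp2:1 pp3:1
Op 6: write(P1, v1, 163). refcount(pp3)=1 -> write in place. 4 ppages; refcounts: pp0:3 pp1:1 pp2:1 pp3:1
Op 7: write(P2, v1, 157). refcount(pp2)=1 -> write in place. 4 ppages; refcounts: pp0:3 pp1:1 pp2:1 pp3:1
Op 8: write(P2, v1, 171). refcount(pp2)=1 -> write in place. 4 ppages; refcounts: pp0:3 pp1:1 pp2:1 pp3:1

yes yes no no no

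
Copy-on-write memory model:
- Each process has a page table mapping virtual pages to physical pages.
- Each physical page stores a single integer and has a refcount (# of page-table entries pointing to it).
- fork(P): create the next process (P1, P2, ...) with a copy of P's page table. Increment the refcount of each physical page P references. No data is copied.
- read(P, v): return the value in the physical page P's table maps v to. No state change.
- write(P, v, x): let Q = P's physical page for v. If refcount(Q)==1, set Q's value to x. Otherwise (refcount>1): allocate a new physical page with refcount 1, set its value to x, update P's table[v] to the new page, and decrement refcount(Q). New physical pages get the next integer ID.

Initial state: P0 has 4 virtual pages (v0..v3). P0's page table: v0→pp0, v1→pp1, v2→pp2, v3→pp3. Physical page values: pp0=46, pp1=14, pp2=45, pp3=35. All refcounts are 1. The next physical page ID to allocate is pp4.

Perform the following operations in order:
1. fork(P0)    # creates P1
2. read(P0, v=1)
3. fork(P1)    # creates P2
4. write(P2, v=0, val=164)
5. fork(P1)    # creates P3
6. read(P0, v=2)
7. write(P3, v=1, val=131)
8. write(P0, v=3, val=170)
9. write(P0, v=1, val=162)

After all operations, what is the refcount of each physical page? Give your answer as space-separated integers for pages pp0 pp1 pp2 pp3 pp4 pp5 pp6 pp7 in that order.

Answer: 3 2 4 3 1 1 1 1

Derivation:
Op 1: fork(P0) -> P1. 4 ppages; refcounts: pp0:2 pp1:2 pp2:2 pp3:2
Op 2: read(P0, v1) -> 14. No state change.
Op 3: fork(P1) -> P2. 4 ppages; refcounts: pp0:3 pp1:3 pp2:3 pp3:3
Op 4: write(P2, v0, 164). refcount(pp0)=3>1 -> COPY to pp4. 5 ppages; refcounts: pp0:2 pp1:3 pp2:3 pp3:3 pp4:1
Op 5: fork(P1) -> P3. 5 ppages; refcounts: pp0:3 pp1:4 pp2:4 pp3:4 pp4:1
Op 6: read(P0, v2) -> 45. No state change.
Op 7: write(P3, v1, 131). refcount(pp1)=4>1 -> COPY to pp5. 6 ppages; refcounts: pp0:3 pp1:3 pp2:4 pp3:4 pp4:1 pp5:1
Op 8: write(P0, v3, 170). refcount(pp3)=4>1 -> COPY to pp6. 7 ppages; refcounts: pp0:3 pp1:3 pp2:4 pp3:3 pp4:1 pp5:1 pp6:1
Op 9: write(P0, v1, 162). refcount(pp1)=3>1 -> COPY to pp7. 8 ppages; refcounts: pp0:3 pp1:2 pp2:4 pp3:3 pp4:1 pp5:1 pp6:1 pp7:1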